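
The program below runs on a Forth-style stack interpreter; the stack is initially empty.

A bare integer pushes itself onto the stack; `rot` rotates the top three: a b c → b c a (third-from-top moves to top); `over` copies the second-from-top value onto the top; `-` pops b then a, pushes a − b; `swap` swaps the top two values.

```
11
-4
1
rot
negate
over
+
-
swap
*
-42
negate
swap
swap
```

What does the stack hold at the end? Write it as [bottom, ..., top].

[-44, 42]

11     -> 11
-4     -> 11 -4
1      -> 11 -4 1
rot    -> -4 1 11
negate -> -4 1 -11
over   -> -4 1 -11 1
+      -> -4 1 -10
-      -> -4 11
swap   -> 11 -4
*      -> -44
-42    -> -44 -42
negate -> -44 42
swap   -> 42 -44
swap   -> -44 42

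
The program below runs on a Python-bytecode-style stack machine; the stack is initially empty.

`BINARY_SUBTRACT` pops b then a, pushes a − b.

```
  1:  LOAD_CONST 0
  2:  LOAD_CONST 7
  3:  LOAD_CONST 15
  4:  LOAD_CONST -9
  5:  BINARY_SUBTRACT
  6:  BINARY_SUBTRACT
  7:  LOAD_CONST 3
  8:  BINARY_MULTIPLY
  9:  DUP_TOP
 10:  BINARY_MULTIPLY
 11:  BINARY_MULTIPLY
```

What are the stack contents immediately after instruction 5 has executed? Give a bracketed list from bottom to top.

LOAD_CONST 0    → [0]
LOAD_CONST 7    → [0, 7]
LOAD_CONST 15   → [0, 7, 15]
LOAD_CONST -9   → [0, 7, 15, -9]
BINARY_SUBTRACT → [0, 7, 24]

[0, 7, 24]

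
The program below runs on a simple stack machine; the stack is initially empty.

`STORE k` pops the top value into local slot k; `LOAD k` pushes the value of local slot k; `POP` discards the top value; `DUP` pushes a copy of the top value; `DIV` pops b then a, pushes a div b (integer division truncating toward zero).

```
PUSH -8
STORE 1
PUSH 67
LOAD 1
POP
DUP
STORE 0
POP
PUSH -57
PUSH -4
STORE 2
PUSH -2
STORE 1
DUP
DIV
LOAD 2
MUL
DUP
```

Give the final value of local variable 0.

67

PUSH -8  -> [-8]
STORE 1  -> []
PUSH 67  -> [67]
LOAD 1   -> [67, -8]
POP      -> [67]
DUP      -> [67, 67]
STORE 0  -> [67]
POP      -> []
PUSH -57 -> [-57]
PUSH -4  -> [-57, -4]
STORE 2  -> [-57]
PUSH -2  -> [-57, -2]
STORE 1  -> [-57]
DUP      -> [-57, -57]
DIV      -> [1]
LOAD 2   -> [1, -4]
MUL      -> [-4]
DUP      -> [-4, -4]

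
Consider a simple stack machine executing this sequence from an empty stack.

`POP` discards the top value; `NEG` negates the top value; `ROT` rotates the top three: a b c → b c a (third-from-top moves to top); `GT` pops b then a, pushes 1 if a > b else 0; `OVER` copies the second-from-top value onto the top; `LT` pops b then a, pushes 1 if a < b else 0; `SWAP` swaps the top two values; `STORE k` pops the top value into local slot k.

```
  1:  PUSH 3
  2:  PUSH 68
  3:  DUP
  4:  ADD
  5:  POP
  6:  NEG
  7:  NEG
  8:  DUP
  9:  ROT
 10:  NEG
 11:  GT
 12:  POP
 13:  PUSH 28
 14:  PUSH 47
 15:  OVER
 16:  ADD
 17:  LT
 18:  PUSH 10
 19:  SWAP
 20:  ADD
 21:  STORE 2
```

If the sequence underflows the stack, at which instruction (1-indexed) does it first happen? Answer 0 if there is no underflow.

9

PUSH 3  -> 3
PUSH 68 -> 3 68
DUP     -> 3 68 68
ADD     -> 3 136
POP     -> 3
NEG     -> -3
NEG     -> 3
DUP     -> 3 3
ROT  — needs 3 operands, stack has 2 → underflow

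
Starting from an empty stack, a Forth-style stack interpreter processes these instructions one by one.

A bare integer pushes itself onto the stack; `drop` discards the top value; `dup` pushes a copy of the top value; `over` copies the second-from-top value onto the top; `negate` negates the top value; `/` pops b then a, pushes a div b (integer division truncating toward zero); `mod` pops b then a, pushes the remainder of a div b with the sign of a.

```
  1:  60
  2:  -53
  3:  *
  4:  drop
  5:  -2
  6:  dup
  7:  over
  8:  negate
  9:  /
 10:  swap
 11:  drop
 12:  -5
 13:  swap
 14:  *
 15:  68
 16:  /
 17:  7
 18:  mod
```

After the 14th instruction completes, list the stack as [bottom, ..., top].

60     : 60
-53    : 60 -53
*      : -3180
drop   : (empty)
-2     : -2
dup    : -2 -2
over   : -2 -2 -2
negate : -2 -2 2
/      : -2 -1
swap   : -1 -2
drop   : -1
-5     : -1 -5
swap   : -5 -1
*      : 5

[5]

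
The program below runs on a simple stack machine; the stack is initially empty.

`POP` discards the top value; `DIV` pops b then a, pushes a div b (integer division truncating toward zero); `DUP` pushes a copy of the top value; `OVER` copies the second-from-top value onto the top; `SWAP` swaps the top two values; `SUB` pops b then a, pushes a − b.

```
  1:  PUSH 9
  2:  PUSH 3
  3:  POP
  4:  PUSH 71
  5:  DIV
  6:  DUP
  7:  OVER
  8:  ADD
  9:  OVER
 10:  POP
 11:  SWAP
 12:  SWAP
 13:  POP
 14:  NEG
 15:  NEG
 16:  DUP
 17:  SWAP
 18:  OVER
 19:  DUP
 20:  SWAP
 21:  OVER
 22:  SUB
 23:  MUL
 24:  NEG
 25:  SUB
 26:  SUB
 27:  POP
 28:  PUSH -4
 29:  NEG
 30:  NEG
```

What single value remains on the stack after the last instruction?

-4

PUSH 9  → [9]
PUSH 3  → [9, 3]
POP     → [9]
PUSH 71 → [9, 71]
DIV     → [0]
DUP     → [0, 0]
OVER    → [0, 0, 0]
ADD     → [0, 0]
OVER    → [0, 0, 0]
POP     → [0, 0]
SWAP    → [0, 0]
SWAP    → [0, 0]
POP     → [0]
NEG     → [0]
NEG     → [0]
DUP     → [0, 0]
SWAP    → [0, 0]
OVER    → [0, 0, 0]
DUP     → [0, 0, 0, 0]
SWAP    → [0, 0, 0, 0]
OVER    → [0, 0, 0, 0, 0]
SUB     → [0, 0, 0, 0]
MUL     → [0, 0, 0]
NEG     → [0, 0, 0]
SUB     → [0, 0]
SUB     → [0]
POP     → []
PUSH -4 → [-4]
NEG     → [4]
NEG     → [-4]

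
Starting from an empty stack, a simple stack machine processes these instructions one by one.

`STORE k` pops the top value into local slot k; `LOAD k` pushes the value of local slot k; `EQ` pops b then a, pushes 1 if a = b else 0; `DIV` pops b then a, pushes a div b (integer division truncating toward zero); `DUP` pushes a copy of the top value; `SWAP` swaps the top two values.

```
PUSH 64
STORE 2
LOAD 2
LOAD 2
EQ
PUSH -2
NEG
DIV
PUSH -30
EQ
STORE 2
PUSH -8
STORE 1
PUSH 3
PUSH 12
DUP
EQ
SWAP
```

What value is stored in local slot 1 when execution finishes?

-8

PUSH 64  -> [64]
STORE 2  -> []
LOAD 2   -> [64]
LOAD 2   -> [64, 64]
EQ       -> [1]
PUSH -2  -> [1, -2]
NEG      -> [1, 2]
DIV      -> [0]
PUSH -30 -> [0, -30]
EQ       -> [0]
STORE 2  -> []
PUSH -8  -> [-8]
STORE 1  -> []
PUSH 3   -> [3]
PUSH 12  -> [3, 12]
DUP      -> [3, 12, 12]
EQ       -> [3, 1]
SWAP     -> [1, 3]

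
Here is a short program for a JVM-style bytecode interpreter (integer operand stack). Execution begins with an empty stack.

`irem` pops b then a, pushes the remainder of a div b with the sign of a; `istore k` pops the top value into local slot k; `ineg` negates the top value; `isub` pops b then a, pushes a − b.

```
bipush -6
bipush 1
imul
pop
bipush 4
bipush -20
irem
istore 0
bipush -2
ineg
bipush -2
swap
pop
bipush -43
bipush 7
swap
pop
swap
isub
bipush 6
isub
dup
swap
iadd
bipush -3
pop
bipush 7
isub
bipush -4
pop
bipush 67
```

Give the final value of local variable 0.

bipush -6  → -6
bipush 1   → -6 1
imul       → -6
pop        → (empty)
bipush 4   → 4
bipush -20 → 4 -20
irem       → 4
istore 0   → (empty)
bipush -2  → -2
ineg       → 2
bipush -2  → 2 -2
swap       → -2 2
pop        → -2
bipush -43 → -2 -43
bipush 7   → -2 -43 7
swap       → -2 7 -43
pop        → -2 7
swap       → 7 -2
isub       → 9
bipush 6   → 9 6
isub       → 3
dup        → 3 3
swap       → 3 3
iadd       → 6
bipush -3  → 6 -3
pop        → 6
bipush 7   → 6 7
isub       → -1
bipush -4  → -1 -4
pop        → -1
bipush 67  → -1 67

4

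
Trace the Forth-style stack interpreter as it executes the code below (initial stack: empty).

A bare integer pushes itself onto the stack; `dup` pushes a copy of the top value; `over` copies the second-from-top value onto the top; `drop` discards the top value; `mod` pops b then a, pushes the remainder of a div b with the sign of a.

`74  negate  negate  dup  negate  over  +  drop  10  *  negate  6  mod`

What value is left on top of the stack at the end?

74     → [74]
negate → [-74]
negate → [74]
dup    → [74, 74]
negate → [74, -74]
over   → [74, -74, 74]
+      → [74, 0]
drop   → [74]
10     → [74, 10]
*      → [740]
negate → [-740]
6      → [-740, 6]
mod    → [-2]

-2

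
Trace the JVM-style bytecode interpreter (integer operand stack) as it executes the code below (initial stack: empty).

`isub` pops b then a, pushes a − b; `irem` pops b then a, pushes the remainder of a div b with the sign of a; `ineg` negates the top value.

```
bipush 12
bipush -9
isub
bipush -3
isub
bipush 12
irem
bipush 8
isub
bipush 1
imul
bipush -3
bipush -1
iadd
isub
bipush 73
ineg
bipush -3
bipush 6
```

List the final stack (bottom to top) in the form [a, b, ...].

[-4, -73, -3, 6]

bipush 12 : 12
bipush -9 : 12 -9
isub      : 21
bipush -3 : 21 -3
isub      : 24
bipush 12 : 24 12
irem      : 0
bipush 8  : 0 8
isub      : -8
bipush 1  : -8 1
imul      : -8
bipush -3 : -8 -3
bipush -1 : -8 -3 -1
iadd      : -8 -4
isub      : -4
bipush 73 : -4 73
ineg      : -4 -73
bipush -3 : -4 -73 -3
bipush 6  : -4 -73 -3 6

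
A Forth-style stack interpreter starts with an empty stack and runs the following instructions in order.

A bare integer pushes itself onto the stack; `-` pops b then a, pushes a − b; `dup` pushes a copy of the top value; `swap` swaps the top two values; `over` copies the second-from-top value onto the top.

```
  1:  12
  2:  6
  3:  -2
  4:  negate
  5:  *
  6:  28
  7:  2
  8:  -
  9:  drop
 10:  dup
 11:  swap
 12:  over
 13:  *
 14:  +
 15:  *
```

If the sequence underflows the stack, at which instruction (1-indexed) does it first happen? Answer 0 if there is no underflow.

0

12     -> 12
6      -> 12 6
-2     -> 12 6 -2
negate -> 12 6 2
*      -> 12 12
28     -> 12 12 28
2      -> 12 12 28 2
-      -> 12 12 26
drop   -> 12 12
dup    -> 12 12 12
swap   -> 12 12 12
over   -> 12 12 12 12
*      -> 12 12 144
+      -> 12 156
*      -> 1872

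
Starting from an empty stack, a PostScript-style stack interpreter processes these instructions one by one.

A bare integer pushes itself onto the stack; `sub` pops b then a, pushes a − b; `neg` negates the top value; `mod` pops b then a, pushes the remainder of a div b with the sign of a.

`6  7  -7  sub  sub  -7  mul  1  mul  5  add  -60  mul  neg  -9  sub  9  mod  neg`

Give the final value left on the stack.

-6

6   -> [6]
7   -> [6, 7]
-7  -> [6, 7, -7]
sub -> [6, 14]
sub -> [-8]
-7  -> [-8, -7]
mul -> [56]
1   -> [56, 1]
mul -> [56]
5   -> [56, 5]
add -> [61]
-60 -> [61, -60]
mul -> [-3660]
neg -> [3660]
-9  -> [3660, -9]
sub -> [3669]
9   -> [3669, 9]
mod -> [6]
neg -> [-6]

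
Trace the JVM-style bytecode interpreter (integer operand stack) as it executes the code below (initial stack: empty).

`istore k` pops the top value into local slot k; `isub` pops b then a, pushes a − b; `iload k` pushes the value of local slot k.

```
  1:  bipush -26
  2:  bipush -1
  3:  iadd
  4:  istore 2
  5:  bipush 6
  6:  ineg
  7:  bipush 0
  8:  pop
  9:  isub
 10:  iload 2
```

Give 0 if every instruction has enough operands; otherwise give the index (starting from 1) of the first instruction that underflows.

bipush -26 : -26
bipush -1  : -26 -1
iadd       : -27
istore 2   : (empty)
bipush 6   : 6
ineg       : -6
bipush 0   : -6 0
pop        : -6
isub  — needs 2 operands, stack has 1 → underflow

9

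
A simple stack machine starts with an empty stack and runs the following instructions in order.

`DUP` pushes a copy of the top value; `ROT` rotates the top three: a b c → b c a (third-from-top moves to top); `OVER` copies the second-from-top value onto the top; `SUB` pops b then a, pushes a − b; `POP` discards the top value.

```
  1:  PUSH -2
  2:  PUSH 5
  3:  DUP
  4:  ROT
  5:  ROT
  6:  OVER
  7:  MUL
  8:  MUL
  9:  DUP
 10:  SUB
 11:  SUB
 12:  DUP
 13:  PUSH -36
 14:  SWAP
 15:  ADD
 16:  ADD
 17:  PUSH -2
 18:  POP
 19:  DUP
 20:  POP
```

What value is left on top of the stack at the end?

-26

PUSH -2   [-2]
PUSH 5    [-2, 5]
DUP       [-2, 5, 5]
ROT       [5, 5, -2]
ROT       [5, -2, 5]
OVER      [5, -2, 5, -2]
MUL       [5, -2, -10]
MUL       [5, 20]
DUP       [5, 20, 20]
SUB       [5, 0]
SUB       [5]
DUP       [5, 5]
PUSH -36  [5, 5, -36]
SWAP      [5, -36, 5]
ADD       [5, -31]
ADD       [-26]
PUSH -2   [-26, -2]
POP       [-26]
DUP       [-26, -26]
POP       [-26]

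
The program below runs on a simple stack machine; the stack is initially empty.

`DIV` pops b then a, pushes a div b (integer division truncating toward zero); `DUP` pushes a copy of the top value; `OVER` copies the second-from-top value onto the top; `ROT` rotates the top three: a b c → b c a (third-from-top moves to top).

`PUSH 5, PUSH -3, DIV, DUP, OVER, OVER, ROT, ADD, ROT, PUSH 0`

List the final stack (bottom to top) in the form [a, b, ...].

[-1, -2, -1, 0]

PUSH 5  : [5]
PUSH -3 : [5, -3]
DIV     : [-1]
DUP     : [-1, -1]
OVER    : [-1, -1, -1]
OVER    : [-1, -1, -1, -1]
ROT     : [-1, -1, -1, -1]
ADD     : [-1, -1, -2]
ROT     : [-1, -2, -1]
PUSH 0  : [-1, -2, -1, 0]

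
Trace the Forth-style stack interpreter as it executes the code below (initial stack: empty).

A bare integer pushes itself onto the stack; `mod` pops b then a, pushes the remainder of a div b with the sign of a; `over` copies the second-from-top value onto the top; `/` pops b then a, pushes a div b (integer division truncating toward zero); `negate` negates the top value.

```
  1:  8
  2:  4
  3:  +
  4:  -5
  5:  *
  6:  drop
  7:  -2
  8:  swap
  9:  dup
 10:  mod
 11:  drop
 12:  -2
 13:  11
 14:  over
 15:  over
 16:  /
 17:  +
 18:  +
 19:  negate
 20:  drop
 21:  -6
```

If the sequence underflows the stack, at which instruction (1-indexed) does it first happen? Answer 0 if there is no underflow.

8    → [8]
4    → [8, 4]
+    → [12]
-5   → [12, -5]
*    → [-60]
drop → []
-2   → [-2]
swap  — needs 2 operands, stack has 1 → underflow

8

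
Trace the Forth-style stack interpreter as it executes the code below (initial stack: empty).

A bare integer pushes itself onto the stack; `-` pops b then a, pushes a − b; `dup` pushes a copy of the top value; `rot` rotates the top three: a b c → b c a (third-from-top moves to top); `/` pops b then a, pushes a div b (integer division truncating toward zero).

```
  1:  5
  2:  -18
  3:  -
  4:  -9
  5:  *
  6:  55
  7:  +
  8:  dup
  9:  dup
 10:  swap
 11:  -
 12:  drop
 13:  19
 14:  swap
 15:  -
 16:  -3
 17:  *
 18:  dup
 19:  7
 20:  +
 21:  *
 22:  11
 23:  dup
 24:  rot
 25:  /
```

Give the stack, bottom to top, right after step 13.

[-152, 19]

5    -> 5
-18  -> 5 -18
-    -> 23
-9   -> 23 -9
*    -> -207
55   -> -207 55
+    -> -152
dup  -> -152 -152
dup  -> -152 -152 -152
swap -> -152 -152 -152
-    -> -152 0
drop -> -152
19   -> -152 19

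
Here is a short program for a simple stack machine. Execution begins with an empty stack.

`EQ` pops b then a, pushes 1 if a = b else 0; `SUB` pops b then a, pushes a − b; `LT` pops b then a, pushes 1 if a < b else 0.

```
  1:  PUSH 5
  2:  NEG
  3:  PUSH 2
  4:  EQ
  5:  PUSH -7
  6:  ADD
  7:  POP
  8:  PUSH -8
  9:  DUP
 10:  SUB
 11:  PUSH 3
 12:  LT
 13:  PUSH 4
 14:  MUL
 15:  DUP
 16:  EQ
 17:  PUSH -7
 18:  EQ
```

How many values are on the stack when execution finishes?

PUSH 5  : [5]
NEG     : [-5]
PUSH 2  : [-5, 2]
EQ      : [0]
PUSH -7 : [0, -7]
ADD     : [-7]
POP     : []
PUSH -8 : [-8]
DUP     : [-8, -8]
SUB     : [0]
PUSH 3  : [0, 3]
LT      : [1]
PUSH 4  : [1, 4]
MUL     : [4]
DUP     : [4, 4]
EQ      : [1]
PUSH -7 : [1, -7]
EQ      : [0]

1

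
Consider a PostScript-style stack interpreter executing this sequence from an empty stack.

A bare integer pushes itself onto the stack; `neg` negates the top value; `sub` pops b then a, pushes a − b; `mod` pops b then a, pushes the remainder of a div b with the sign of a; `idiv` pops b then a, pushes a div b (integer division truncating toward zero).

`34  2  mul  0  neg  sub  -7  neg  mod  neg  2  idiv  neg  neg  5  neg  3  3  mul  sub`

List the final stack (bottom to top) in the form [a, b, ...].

[-2, -14]

34    34
2     34 2
mul   68
0     68 0
neg   68 0
sub   68
-7    68 -7
neg   68 7
mod   5
neg   -5
2     -5 2
idiv  -2
neg   2
neg   -2
5     -2 5
neg   -2 -5
3     -2 -5 3
3     -2 -5 3 3
mul   -2 -5 9
sub   -2 -14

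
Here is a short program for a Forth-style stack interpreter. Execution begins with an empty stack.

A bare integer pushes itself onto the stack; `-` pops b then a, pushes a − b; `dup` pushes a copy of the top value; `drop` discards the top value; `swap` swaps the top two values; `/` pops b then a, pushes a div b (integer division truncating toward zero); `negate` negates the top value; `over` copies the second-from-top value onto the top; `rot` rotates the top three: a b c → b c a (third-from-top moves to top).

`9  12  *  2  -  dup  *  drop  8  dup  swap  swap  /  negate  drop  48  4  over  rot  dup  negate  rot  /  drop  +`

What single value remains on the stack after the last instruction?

52

9      → 9
12     → 9 12
*      → 108
2      → 108 2
-      → 106
dup    → 106 106
*      → 11236
drop   → (empty)
8      → 8
dup    → 8 8
swap   → 8 8
swap   → 8 8
/      → 1
negate → -1
drop   → (empty)
48     → 48
4      → 48 4
over   → 48 4 48
rot    → 4 48 48
dup    → 4 48 48 48
negate → 4 48 48 -48
rot    → 4 48 -48 48
/      → 4 48 -1
drop   → 4 48
+      → 52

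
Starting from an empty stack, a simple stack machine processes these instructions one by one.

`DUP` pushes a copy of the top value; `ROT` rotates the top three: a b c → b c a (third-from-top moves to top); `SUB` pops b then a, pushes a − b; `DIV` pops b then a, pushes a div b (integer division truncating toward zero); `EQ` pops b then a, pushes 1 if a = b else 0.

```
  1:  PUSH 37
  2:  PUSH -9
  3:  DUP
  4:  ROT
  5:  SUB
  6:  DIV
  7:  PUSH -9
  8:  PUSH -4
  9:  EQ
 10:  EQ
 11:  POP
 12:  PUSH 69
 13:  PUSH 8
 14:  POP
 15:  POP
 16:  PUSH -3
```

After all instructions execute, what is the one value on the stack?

PUSH 37  [37]
PUSH -9  [37, -9]
DUP      [37, -9, -9]
ROT      [-9, -9, 37]
SUB      [-9, -46]
DIV      [0]
PUSH -9  [0, -9]
PUSH -4  [0, -9, -4]
EQ       [0, 0]
EQ       [1]
POP      []
PUSH 69  [69]
PUSH 8   [69, 8]
POP      [69]
POP      []
PUSH -3  [-3]

-3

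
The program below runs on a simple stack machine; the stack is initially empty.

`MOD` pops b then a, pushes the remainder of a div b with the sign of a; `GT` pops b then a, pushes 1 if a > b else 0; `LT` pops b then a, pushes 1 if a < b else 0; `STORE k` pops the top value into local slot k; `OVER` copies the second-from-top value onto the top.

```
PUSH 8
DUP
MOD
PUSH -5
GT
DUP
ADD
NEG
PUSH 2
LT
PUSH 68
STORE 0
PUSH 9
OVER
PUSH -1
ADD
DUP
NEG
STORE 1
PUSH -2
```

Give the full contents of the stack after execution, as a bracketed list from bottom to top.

PUSH 8  : [8]
DUP     : [8, 8]
MOD     : [0]
PUSH -5 : [0, -5]
GT      : [1]
DUP     : [1, 1]
ADD     : [2]
NEG     : [-2]
PUSH 2  : [-2, 2]
LT      : [1]
PUSH 68 : [1, 68]
STORE 0 : [1]
PUSH 9  : [1, 9]
OVER    : [1, 9, 1]
PUSH -1 : [1, 9, 1, -1]
ADD     : [1, 9, 0]
DUP     : [1, 9, 0, 0]
NEG     : [1, 9, 0, 0]
STORE 1 : [1, 9, 0]
PUSH -2 : [1, 9, 0, -2]

[1, 9, 0, -2]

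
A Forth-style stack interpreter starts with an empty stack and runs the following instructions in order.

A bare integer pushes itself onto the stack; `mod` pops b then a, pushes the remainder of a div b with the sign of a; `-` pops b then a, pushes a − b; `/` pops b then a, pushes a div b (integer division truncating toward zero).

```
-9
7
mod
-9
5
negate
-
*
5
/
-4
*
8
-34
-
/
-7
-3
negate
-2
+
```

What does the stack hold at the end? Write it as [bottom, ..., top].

[0, -7, 1]

-9      -9
7       -9 7
mod     -2
-9      -2 -9
5       -2 -9 5
negate  -2 -9 -5
-       -2 -4
*       8
5       8 5
/       1
-4      1 -4
*       -4
8       -4 8
-34     -4 8 -34
-       -4 42
/       0
-7      0 -7
-3      0 -7 -3
negate  0 -7 3
-2      0 -7 3 -2
+       0 -7 1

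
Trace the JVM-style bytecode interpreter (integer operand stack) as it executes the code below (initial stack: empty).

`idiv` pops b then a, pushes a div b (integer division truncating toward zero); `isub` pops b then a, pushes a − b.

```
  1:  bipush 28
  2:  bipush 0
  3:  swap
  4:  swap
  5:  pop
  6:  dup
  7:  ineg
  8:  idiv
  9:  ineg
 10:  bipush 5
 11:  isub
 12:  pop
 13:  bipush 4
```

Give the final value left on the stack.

bipush 28 → 28
bipush 0  → 28 0
swap      → 0 28
swap      → 28 0
pop       → 28
dup       → 28 28
ineg      → 28 -28
idiv      → -1
ineg      → 1
bipush 5  → 1 5
isub      → -4
pop       → (empty)
bipush 4  → 4

4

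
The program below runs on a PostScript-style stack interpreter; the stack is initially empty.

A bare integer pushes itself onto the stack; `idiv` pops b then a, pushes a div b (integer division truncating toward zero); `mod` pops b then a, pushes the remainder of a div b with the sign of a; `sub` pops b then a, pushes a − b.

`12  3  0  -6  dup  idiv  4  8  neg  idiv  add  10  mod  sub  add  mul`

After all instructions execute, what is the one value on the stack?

24

12    [12]
3     [12, 3]
0     [12, 3, 0]
-6    [12, 3, 0, -6]
dup   [12, 3, 0, -6, -6]
idiv  [12, 3, 0, 1]
4     [12, 3, 0, 1, 4]
8     [12, 3, 0, 1, 4, 8]
neg   [12, 3, 0, 1, 4, -8]
idiv  [12, 3, 0, 1, 0]
add   [12, 3, 0, 1]
10    [12, 3, 0, 1, 10]
mod   [12, 3, 0, 1]
sub   [12, 3, -1]
add   [12, 2]
mul   [24]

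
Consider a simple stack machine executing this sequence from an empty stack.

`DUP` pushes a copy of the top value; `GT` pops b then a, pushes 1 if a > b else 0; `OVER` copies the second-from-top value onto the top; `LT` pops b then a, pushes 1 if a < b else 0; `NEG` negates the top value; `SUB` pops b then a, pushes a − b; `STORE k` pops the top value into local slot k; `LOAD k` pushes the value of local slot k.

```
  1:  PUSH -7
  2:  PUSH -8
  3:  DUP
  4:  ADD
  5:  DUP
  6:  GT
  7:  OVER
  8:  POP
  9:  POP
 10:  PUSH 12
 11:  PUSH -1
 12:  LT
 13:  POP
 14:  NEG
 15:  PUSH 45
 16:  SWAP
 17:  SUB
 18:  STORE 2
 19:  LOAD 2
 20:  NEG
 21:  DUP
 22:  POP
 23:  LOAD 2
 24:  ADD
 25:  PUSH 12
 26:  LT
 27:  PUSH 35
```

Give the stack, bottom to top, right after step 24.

PUSH -7 : [-7]
PUSH -8 : [-7, -8]
DUP     : [-7, -8, -8]
ADD     : [-7, -16]
DUP     : [-7, -16, -16]
GT      : [-7, 0]
OVER    : [-7, 0, -7]
POP     : [-7, 0]
POP     : [-7]
PUSH 12 : [-7, 12]
PUSH -1 : [-7, 12, -1]
LT      : [-7, 0]
POP     : [-7]
NEG     : [7]
PUSH 45 : [7, 45]
SWAP    : [45, 7]
SUB     : [38]
STORE 2 : []
LOAD 2  : [38]
NEG     : [-38]
DUP     : [-38, -38]
POP     : [-38]
LOAD 2  : [-38, 38]
ADD     : [0]

[0]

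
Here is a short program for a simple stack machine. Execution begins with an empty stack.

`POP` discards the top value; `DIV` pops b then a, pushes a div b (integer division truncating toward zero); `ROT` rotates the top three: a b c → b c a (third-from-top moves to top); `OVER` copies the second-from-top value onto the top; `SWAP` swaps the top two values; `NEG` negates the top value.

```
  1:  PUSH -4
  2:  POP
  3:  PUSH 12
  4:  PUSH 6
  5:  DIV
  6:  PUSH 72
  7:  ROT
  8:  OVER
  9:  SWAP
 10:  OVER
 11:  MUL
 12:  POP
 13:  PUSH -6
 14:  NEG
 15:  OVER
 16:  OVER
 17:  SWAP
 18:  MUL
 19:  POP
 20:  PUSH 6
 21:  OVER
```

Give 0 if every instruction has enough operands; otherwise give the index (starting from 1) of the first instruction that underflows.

PUSH -4  [-4]
POP      []
PUSH 12  [12]
PUSH 6   [12, 6]
DIV      [2]
PUSH 72  [2, 72]
ROT  — needs 3 operands, stack has 2 → underflow

7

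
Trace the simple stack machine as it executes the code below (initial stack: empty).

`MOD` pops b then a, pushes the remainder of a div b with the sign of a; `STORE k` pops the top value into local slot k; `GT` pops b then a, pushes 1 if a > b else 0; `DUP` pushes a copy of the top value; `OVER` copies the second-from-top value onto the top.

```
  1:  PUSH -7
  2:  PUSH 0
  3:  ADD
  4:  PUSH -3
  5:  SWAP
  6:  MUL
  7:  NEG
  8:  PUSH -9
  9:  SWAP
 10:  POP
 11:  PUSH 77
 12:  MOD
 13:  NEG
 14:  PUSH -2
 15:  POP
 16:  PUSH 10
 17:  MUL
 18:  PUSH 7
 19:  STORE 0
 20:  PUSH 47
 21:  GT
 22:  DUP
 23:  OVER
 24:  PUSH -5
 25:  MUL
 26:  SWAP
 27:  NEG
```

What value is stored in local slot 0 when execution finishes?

7

PUSH -7 : [-7]
PUSH 0  : [-7, 0]
ADD     : [-7]
PUSH -3 : [-7, -3]
SWAP    : [-3, -7]
MUL     : [21]
NEG     : [-21]
PUSH -9 : [-21, -9]
SWAP    : [-9, -21]
POP     : [-9]
PUSH 77 : [-9, 77]
MOD     : [-9]
NEG     : [9]
PUSH -2 : [9, -2]
POP     : [9]
PUSH 10 : [9, 10]
MUL     : [90]
PUSH 7  : [90, 7]
STORE 0 : [90]
PUSH 47 : [90, 47]
GT      : [1]
DUP     : [1, 1]
OVER    : [1, 1, 1]
PUSH -5 : [1, 1, 1, -5]
MUL     : [1, 1, -5]
SWAP    : [1, -5, 1]
NEG     : [1, -5, -1]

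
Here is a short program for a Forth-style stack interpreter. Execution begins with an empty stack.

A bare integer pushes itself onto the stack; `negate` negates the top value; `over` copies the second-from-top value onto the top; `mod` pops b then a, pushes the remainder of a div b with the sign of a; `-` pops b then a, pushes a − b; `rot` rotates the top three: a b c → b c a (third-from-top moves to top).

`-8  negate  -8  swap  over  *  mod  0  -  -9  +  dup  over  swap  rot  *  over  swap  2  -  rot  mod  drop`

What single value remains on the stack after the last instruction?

-8     -> -8
negate -> 8
-8     -> 8 -8
swap   -> -8 8
over   -> -8 8 -8
*      -> -8 -64
mod    -> -8
0      -> -8 0
-      -> -8
-9     -> -8 -9
+      -> -17
dup    -> -17 -17
over   -> -17 -17 -17
swap   -> -17 -17 -17
rot    -> -17 -17 -17
*      -> -17 289
over   -> -17 289 -17
swap   -> -17 -17 289
2      -> -17 -17 289 2
-      -> -17 -17 287
rot    -> -17 287 -17
mod    -> -17 15
drop   -> -17

-17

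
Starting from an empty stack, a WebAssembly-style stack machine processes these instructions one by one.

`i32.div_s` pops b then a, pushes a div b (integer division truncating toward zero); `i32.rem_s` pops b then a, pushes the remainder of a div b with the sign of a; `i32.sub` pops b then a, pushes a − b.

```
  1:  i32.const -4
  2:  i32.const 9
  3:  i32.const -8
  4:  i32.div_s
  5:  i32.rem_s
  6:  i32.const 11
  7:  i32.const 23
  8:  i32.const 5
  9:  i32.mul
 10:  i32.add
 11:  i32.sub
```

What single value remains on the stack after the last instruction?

i32.const -4 -> -4
i32.const 9  -> -4 9
i32.const -8 -> -4 9 -8
i32.div_s    -> -4 -1
i32.rem_s    -> 0
i32.const 11 -> 0 11
i32.const 23 -> 0 11 23
i32.const 5  -> 0 11 23 5
i32.mul      -> 0 11 115
i32.add      -> 0 126
i32.sub      -> -126

-126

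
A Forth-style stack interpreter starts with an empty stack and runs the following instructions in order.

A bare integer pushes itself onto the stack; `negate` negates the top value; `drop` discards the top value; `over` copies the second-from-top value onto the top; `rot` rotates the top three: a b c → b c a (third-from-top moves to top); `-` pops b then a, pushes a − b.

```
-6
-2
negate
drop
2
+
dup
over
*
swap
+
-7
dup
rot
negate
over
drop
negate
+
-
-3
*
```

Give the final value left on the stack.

36

-6     : -6
-2     : -6 -2
negate : -6 2
drop   : -6
2      : -6 2
+      : -4
dup    : -4 -4
over   : -4 -4 -4
*      : -4 16
swap   : 16 -4
+      : 12
-7     : 12 -7
dup    : 12 -7 -7
rot    : -7 -7 12
negate : -7 -7 -12
over   : -7 -7 -12 -7
drop   : -7 -7 -12
negate : -7 -7 12
+      : -7 5
-      : -12
-3     : -12 -3
*      : 36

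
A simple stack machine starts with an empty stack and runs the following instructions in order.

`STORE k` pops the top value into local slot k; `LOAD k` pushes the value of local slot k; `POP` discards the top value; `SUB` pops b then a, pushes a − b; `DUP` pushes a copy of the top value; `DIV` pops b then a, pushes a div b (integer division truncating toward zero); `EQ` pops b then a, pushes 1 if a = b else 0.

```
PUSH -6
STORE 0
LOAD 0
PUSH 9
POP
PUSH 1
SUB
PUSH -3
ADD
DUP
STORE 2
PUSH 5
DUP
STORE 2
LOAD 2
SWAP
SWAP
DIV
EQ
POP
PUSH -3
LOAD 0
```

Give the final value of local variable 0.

PUSH -6 → [-6]
STORE 0 → []
LOAD 0  → [-6]
PUSH 9  → [-6, 9]
POP     → [-6]
PUSH 1  → [-6, 1]
SUB     → [-7]
PUSH -3 → [-7, -3]
ADD     → [-10]
DUP     → [-10, -10]
STORE 2 → [-10]
PUSH 5  → [-10, 5]
DUP     → [-10, 5, 5]
STORE 2 → [-10, 5]
LOAD 2  → [-10, 5, 5]
SWAP    → [-10, 5, 5]
SWAP    → [-10, 5, 5]
DIV     → [-10, 1]
EQ      → [0]
POP     → []
PUSH -3 → [-3]
LOAD 0  → [-3, -6]

-6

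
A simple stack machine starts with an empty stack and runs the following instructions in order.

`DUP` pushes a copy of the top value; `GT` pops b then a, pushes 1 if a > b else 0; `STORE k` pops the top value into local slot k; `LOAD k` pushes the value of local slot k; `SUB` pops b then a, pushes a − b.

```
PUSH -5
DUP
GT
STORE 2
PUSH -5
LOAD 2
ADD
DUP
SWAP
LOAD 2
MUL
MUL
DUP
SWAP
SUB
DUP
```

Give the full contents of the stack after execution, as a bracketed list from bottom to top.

[0, 0]

PUSH -5 : -5
DUP     : -5 -5
GT      : 0
STORE 2 : (empty)
PUSH -5 : -5
LOAD 2  : -5 0
ADD     : -5
DUP     : -5 -5
SWAP    : -5 -5
LOAD 2  : -5 -5 0
MUL     : -5 0
MUL     : 0
DUP     : 0 0
SWAP    : 0 0
SUB     : 0
DUP     : 0 0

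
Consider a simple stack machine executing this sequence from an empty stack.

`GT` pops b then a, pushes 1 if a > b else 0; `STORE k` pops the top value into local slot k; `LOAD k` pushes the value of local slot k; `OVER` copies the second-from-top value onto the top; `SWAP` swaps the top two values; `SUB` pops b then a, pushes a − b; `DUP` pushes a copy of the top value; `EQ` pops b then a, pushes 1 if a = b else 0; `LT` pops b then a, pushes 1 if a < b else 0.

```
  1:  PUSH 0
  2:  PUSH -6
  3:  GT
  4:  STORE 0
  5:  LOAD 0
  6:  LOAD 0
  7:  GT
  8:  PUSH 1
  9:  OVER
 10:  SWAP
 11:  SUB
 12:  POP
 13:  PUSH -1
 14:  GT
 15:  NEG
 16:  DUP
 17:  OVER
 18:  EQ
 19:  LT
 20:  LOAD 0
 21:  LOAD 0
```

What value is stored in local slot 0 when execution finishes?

1

PUSH 0   [0]
PUSH -6  [0, -6]
GT       [1]
STORE 0  []
LOAD 0   [1]
LOAD 0   [1, 1]
GT       [0]
PUSH 1   [0, 1]
OVER     [0, 1, 0]
SWAP     [0, 0, 1]
SUB      [0, -1]
POP      [0]
PUSH -1  [0, -1]
GT       [1]
NEG      [-1]
DUP      [-1, -1]
OVER     [-1, -1, -1]
EQ       [-1, 1]
LT       [1]
LOAD 0   [1, 1]
LOAD 0   [1, 1, 1]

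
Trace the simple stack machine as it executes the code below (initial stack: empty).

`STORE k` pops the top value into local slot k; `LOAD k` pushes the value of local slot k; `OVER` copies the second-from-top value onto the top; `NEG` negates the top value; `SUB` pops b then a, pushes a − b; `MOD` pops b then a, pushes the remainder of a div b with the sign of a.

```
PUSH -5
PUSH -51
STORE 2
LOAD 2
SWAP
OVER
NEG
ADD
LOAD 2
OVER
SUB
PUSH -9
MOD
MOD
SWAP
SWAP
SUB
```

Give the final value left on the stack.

-55

PUSH -5  -> [-5]
PUSH -51 -> [-5, -51]
STORE 2  -> [-5]
LOAD 2   -> [-5, -51]
SWAP     -> [-51, -5]
OVER     -> [-51, -5, -51]
NEG      -> [-51, -5, 51]
ADD      -> [-51, 46]
LOAD 2   -> [-51, 46, -51]
OVER     -> [-51, 46, -51, 46]
SUB      -> [-51, 46, -97]
PUSH -9  -> [-51, 46, -97, -9]
MOD      -> [-51, 46, -7]
MOD      -> [-51, 4]
SWAP     -> [4, -51]
SWAP     -> [-51, 4]
SUB      -> [-55]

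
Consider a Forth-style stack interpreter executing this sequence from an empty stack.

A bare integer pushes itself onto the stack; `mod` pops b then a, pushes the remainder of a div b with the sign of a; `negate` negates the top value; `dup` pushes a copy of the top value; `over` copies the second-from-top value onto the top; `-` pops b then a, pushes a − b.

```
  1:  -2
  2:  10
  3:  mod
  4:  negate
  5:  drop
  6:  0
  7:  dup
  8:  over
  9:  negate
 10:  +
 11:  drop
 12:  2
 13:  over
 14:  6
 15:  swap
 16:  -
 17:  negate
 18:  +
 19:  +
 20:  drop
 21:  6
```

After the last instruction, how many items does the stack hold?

1

-2     : [-2]
10     : [-2, 10]
mod    : [-2]
negate : [2]
drop   : []
0      : [0]
dup    : [0, 0]
over   : [0, 0, 0]
negate : [0, 0, 0]
+      : [0, 0]
drop   : [0]
2      : [0, 2]
over   : [0, 2, 0]
6      : [0, 2, 0, 6]
swap   : [0, 2, 6, 0]
-      : [0, 2, 6]
negate : [0, 2, -6]
+      : [0, -4]
+      : [-4]
drop   : []
6      : [6]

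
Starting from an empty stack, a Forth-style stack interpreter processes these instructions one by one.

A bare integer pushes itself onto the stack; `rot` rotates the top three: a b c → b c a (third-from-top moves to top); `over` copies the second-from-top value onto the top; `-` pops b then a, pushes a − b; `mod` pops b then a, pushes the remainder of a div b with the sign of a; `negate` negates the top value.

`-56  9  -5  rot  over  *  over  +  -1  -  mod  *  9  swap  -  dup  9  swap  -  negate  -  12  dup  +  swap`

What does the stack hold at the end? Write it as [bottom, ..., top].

[24, 9]

-56    -> [-56]
9      -> [-56, 9]
-5     -> [-56, 9, -5]
rot    -> [9, -5, -56]
over   -> [9, -5, -56, -5]
*      -> [9, -5, 280]
over   -> [9, -5, 280, -5]
+      -> [9, -5, 275]
-1     -> [9, -5, 275, -1]
-      -> [9, -5, 276]
mod    -> [9, -5]
*      -> [-45]
9      -> [-45, 9]
swap   -> [9, -45]
-      -> [54]
dup    -> [54, 54]
9      -> [54, 54, 9]
swap   -> [54, 9, 54]
-      -> [54, -45]
negate -> [54, 45]
-      -> [9]
12     -> [9, 12]
dup    -> [9, 12, 12]
+      -> [9, 24]
swap   -> [24, 9]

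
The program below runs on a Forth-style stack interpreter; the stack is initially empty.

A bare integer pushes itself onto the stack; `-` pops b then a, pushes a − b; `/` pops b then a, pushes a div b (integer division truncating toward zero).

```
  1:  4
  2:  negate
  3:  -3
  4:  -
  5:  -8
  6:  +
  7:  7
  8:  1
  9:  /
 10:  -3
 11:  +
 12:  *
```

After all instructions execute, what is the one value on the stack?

-36

4      -> [4]
negate -> [-4]
-3     -> [-4, -3]
-      -> [-1]
-8     -> [-1, -8]
+      -> [-9]
7      -> [-9, 7]
1      -> [-9, 7, 1]
/      -> [-9, 7]
-3     -> [-9, 7, -3]
+      -> [-9, 4]
*      -> [-36]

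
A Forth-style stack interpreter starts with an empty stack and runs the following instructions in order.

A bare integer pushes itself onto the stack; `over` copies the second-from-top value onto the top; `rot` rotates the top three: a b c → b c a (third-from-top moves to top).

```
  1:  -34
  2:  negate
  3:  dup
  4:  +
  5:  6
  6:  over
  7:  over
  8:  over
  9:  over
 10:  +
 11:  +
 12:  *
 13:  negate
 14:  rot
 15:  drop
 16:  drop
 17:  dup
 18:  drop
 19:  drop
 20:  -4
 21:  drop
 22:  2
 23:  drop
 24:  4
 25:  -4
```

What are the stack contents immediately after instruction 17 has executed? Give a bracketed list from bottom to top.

-34    -> -34
negate -> 34
dup    -> 34 34
+      -> 68
6      -> 68 6
over   -> 68 6 68
over   -> 68 6 68 6
over   -> 68 6 68 6 68
over   -> 68 6 68 6 68 6
+      -> 68 6 68 6 74
+      -> 68 6 68 80
*      -> 68 6 5440
negate -> 68 6 -5440
rot    -> 6 -5440 68
drop   -> 6 -5440
drop   -> 6
dup    -> 6 6

[6, 6]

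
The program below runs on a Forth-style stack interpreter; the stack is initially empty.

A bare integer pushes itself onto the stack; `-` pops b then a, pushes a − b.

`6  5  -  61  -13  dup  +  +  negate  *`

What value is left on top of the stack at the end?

6       [6]
5       [6, 5]
-       [1]
61      [1, 61]
-13     [1, 61, -13]
dup     [1, 61, -13, -13]
+       [1, 61, -26]
+       [1, 35]
negate  [1, -35]
*       [-35]

-35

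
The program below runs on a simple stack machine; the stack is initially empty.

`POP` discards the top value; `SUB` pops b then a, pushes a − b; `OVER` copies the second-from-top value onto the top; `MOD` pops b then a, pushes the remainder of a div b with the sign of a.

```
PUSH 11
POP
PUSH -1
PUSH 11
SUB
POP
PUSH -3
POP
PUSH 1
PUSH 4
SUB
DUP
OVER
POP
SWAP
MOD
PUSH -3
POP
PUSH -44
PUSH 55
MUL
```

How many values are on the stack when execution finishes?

2

PUSH 11   11
POP       (empty)
PUSH -1   -1
PUSH 11   -1 11
SUB       -12
POP       (empty)
PUSH -3   -3
POP       (empty)
PUSH 1    1
PUSH 4    1 4
SUB       -3
DUP       -3 -3
OVER      -3 -3 -3
POP       -3 -3
SWAP      -3 -3
MOD       0
PUSH -3   0 -3
POP       0
PUSH -44  0 -44
PUSH 55   0 -44 55
MUL       0 -2420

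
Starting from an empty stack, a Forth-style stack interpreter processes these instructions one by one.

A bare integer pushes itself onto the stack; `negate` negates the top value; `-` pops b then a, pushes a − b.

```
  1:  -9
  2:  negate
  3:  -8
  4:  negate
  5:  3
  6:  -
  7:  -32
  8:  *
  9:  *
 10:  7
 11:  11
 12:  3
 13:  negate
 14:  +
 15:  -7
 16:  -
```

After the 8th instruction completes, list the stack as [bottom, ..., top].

-9     : -9
negate : 9
-8     : 9 -8
negate : 9 8
3      : 9 8 3
-      : 9 5
-32    : 9 5 -32
*      : 9 -160

[9, -160]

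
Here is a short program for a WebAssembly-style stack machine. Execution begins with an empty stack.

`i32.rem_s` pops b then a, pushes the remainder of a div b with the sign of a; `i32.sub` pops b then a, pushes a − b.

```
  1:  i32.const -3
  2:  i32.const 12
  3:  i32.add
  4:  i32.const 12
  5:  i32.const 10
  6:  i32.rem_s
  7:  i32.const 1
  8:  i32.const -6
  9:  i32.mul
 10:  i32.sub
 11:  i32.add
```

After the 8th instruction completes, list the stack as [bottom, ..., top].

[9, 2, 1, -6]

i32.const -3 : -3
i32.const 12 : -3 12
i32.add      : 9
i32.const 12 : 9 12
i32.const 10 : 9 12 10
i32.rem_s    : 9 2
i32.const 1  : 9 2 1
i32.const -6 : 9 2 1 -6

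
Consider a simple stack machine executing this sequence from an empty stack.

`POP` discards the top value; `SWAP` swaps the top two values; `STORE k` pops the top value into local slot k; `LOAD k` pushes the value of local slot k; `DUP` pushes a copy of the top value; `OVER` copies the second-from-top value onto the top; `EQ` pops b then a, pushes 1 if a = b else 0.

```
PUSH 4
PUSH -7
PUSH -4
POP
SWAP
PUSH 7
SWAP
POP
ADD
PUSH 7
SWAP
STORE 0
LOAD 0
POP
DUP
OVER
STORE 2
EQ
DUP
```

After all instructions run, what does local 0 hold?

0

PUSH 4  → 4
PUSH -7 → 4 -7
PUSH -4 → 4 -7 -4
POP     → 4 -7
SWAP    → -7 4
PUSH 7  → -7 4 7
SWAP    → -7 7 4
POP     → -7 7
ADD     → 0
PUSH 7  → 0 7
SWAP    → 7 0
STORE 0 → 7
LOAD 0  → 7 0
POP     → 7
DUP     → 7 7
OVER    → 7 7 7
STORE 2 → 7 7
EQ      → 1
DUP     → 1 1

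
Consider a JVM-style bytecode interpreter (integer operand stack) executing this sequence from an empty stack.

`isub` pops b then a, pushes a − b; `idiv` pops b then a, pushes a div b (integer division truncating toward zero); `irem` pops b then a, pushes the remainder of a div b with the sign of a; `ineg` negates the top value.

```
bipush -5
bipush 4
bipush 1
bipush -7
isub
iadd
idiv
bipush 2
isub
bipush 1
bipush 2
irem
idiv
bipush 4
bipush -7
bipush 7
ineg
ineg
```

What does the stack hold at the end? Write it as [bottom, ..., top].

bipush -5 -> [-5]
bipush 4  -> [-5, 4]
bipush 1  -> [-5, 4, 1]
bipush -7 -> [-5, 4, 1, -7]
isub      -> [-5, 4, 8]
iadd      -> [-5, 12]
idiv      -> [0]
bipush 2  -> [0, 2]
isub      -> [-2]
bipush 1  -> [-2, 1]
bipush 2  -> [-2, 1, 2]
irem      -> [-2, 1]
idiv      -> [-2]
bipush 4  -> [-2, 4]
bipush -7 -> [-2, 4, -7]
bipush 7  -> [-2, 4, -7, 7]
ineg      -> [-2, 4, -7, -7]
ineg      -> [-2, 4, -7, 7]

[-2, 4, -7, 7]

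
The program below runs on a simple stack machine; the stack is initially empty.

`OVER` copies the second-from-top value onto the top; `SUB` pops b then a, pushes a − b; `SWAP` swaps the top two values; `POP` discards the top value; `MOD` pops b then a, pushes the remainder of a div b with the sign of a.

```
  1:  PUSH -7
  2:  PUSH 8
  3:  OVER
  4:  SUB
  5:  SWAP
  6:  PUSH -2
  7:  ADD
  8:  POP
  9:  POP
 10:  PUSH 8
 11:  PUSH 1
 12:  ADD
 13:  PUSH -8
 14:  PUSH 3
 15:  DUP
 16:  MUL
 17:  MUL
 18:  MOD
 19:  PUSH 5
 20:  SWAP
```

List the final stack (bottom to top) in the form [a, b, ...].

[5, 9]

PUSH -7 : -7
PUSH 8  : -7 8
OVER    : -7 8 -7
SUB     : -7 15
SWAP    : 15 -7
PUSH -2 : 15 -7 -2
ADD     : 15 -9
POP     : 15
POP     : (empty)
PUSH 8  : 8
PUSH 1  : 8 1
ADD     : 9
PUSH -8 : 9 -8
PUSH 3  : 9 -8 3
DUP     : 9 -8 3 3
MUL     : 9 -8 9
MUL     : 9 -72
MOD     : 9
PUSH 5  : 9 5
SWAP    : 5 9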